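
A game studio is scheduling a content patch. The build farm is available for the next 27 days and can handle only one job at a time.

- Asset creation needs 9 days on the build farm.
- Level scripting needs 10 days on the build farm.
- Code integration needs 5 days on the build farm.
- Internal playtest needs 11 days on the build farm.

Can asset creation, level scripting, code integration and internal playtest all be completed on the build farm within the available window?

Running back to back, the jobs need 9 + 10 + 5 + 11 = 35 days on the build farm.
Since 35 > 27, they cannot all fit.

No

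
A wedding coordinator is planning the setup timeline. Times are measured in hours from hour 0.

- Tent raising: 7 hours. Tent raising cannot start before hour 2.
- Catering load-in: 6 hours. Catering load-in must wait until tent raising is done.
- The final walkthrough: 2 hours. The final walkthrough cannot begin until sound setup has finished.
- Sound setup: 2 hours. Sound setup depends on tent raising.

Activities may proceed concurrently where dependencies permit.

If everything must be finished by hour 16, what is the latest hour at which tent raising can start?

The final walkthrough has no dependents, so it just needs to finish by hour 16. Starting by 16 − 2 = hour 14 achieves that.
Sound setup feeds into the final walkthrough (must start by hour 14); so sound setup must finish by hour 14 and therefore start by hour 12.
Nothing follows catering load-in; the deadline of hour 16 is its only limit. It must start by 16 − 6 = hour 10.
Tent raising feeds sound setup (must start by hour 12); catering load-in (must start by hour 10). Taking the minimum, tent raising must finish by hour 10 and start by 10 − 7 = hour 3.

3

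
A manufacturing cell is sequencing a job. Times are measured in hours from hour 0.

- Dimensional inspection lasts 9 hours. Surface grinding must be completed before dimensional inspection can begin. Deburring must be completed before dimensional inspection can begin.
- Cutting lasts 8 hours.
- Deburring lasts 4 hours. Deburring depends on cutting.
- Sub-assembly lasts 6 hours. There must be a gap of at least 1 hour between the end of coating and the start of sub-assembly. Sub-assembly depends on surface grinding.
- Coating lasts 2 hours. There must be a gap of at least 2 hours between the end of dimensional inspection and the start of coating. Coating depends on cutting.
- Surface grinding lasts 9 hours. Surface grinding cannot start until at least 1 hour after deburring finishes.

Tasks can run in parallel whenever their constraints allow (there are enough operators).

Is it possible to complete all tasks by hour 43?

Yes

Cutting has no prerequisites, so it starts at hour 0 and finishes at hour 8.
Deburring cannot begin until cutting (finishes hour 8). It runs from hour 8 to 8 + 4 = hour 12.
After deburring (finishes hour 12, plus 1-hour gap → hour 13), surface grinding can start at hour 13 and finishes at hour 22.
Dimensional inspection has to wait for surface grinding (finishes hour 22); deburring (finishes hour 12). The latest of these is hour 22, so dimensional inspection runs hour 22 to 22 + 9 = hour 31.
Coating has to wait for dimensional inspection (finishes hour 31, plus 2-hour gap → hour 33); cutting (finishes hour 8). The latest of these is hour 33, so coating runs hour 33 to 33 + 2 = hour 35.
For sub-assembly: coating (finishes hour 35, plus 1-hour gap → hour 36); surface grinding (finishes hour 22). Taking the maximum gives a start of hour 36, and it finishes at 36 + 6 = hour 42.
Every task is finished by hour 42, which is no later than the deadline of 43, so the schedule is feasible.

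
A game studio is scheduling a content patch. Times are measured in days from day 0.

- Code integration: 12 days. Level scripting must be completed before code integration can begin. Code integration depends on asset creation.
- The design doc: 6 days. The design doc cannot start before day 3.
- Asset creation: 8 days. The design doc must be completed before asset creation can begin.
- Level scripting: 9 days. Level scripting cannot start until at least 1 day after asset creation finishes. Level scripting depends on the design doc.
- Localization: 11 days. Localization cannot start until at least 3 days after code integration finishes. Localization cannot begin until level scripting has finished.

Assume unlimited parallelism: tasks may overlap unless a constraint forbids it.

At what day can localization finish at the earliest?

53

The design doc waits on its own release at day 3, so it starts at day 3 and finishes at 3 + 6 = day 9.
Asset creation cannot begin until the design doc (finishes day 9). It runs from day 9 to 9 + 8 = day 17.
Level scripting cannot start until asset creation (finishes day 17, plus 1-day gap → day 18); the design doc (finishes day 9). The controlling bound is day 18, so level scripting finishes at 18 + 9 = day 27.
For code integration: level scripting (finishes day 27); asset creation (finishes day 17). Taking the maximum gives a start of day 27, and it finishes at 27 + 12 = day 39.
Localization cannot start until code integration (finishes day 39, plus 3-day gap → day 42); level scripting (finishes day 27). The controlling bound is day 42, so localization finishes at 42 + 11 = day 53.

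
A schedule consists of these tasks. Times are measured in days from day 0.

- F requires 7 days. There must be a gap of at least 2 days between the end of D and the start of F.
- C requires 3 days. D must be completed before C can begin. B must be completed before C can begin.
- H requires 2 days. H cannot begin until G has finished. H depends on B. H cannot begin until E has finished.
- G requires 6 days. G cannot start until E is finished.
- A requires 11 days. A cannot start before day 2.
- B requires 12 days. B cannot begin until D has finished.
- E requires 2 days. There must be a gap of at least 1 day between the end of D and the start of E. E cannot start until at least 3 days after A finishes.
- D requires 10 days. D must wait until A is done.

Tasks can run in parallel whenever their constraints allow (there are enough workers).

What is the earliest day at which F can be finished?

32

After its own release at day 2, A can start at day 2 and finishes at day 13.
D cannot begin until A (finishes day 13). It runs from day 13 to 13 + 10 = day 23.
F waits on D (finishes day 23, plus 2-day gap → day 25), so it starts at day 25 and finishes at 25 + 7 = day 32.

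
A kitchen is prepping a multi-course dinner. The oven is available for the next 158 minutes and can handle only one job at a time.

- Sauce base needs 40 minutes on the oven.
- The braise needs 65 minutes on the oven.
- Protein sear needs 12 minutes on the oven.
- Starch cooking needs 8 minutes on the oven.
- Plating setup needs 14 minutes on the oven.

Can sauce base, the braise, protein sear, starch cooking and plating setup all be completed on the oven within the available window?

Yes

Running back to back, the jobs need 40 + 65 + 12 + 8 + 14 = 139 minutes on the oven.
Since 139 ≤ 158, they fit within the window.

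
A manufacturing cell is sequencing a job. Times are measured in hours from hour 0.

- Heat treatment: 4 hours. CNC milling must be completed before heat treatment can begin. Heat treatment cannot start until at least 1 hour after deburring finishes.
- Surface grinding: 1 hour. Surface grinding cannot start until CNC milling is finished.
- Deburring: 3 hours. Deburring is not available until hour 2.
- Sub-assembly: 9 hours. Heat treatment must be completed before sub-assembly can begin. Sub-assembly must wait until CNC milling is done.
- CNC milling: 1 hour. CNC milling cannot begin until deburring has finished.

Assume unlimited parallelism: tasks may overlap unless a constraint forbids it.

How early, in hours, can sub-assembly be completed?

19

Deburring cannot begin until its own release at hour 2. It runs from hour 2 to 2 + 3 = hour 5.
After deburring (finishes hour 5), CNC milling can start at hour 5 and finishes at hour 6.
For heat treatment: CNC milling (finishes hour 6); deburring (finishes hour 5, plus 1-hour gap → hour 6). Taking the maximum gives a start of hour 6, and it finishes at 6 + 4 = hour 10.
For sub-assembly: heat treatment (finishes hour 10); CNC milling (finishes hour 6). Taking the maximum gives a start of hour 10, and it finishes at 10 + 9 = hour 19.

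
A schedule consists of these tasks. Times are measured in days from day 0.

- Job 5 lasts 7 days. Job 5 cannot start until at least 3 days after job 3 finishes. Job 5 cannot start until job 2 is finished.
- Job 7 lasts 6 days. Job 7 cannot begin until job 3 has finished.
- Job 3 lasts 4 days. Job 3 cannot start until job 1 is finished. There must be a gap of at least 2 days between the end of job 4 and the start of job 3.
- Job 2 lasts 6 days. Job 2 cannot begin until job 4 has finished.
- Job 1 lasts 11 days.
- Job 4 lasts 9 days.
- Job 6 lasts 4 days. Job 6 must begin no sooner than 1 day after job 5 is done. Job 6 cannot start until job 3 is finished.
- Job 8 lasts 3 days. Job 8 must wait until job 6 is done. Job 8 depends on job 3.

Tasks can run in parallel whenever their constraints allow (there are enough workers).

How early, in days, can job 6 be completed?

Nothing blocks job 4, so it runs from day 0 to day 9.
Job 2 waits on job 4 (finishes day 9), so it starts at day 9 and finishes at 9 + 6 = day 15.
Job 1 can start immediately at day 0; it finishes at day 11.
Job 3 needs all of job 1 (finishes day 11); job 4 (finishes day 9, plus 2-day gap → day 11). That puts its earliest start at day 11; it finishes at 11 + 4 = day 15.
Job 5 has to wait for job 3 (finishes day 15, plus 3-day gap → day 18); job 2 (finishes day 15). The latest of these is day 18, so job 5 runs day 18 to 18 + 7 = day 25.
Job 6 needs all of job 5 (finishes day 25, plus 1-day gap → day 26); job 3 (finishes day 15). That puts its earliest start at day 26; it finishes at 26 + 4 = day 30.

30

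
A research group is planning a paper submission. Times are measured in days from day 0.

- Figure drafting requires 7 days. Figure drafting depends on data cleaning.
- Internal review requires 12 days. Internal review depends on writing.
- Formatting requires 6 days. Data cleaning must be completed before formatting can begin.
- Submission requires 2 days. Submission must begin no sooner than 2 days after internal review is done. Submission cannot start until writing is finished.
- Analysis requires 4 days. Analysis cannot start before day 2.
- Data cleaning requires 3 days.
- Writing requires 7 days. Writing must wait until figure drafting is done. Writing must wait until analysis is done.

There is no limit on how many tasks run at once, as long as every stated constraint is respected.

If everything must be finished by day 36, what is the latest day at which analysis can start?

Nothing follows submission; the deadline of day 36 is its only limit. It must start by 36 − 2 = day 34.
Since submission (must start by day 34, minus 2-day gap → day 32) depends on it, internal review must finish by day 32. Backing off its 12-day duration gives a latest start of day 20.
Writing must finish in time for internal review (must start by day 20); submission (must start by day 34). The tightest is day 20, so writing must start by 20 − 7 = day 13.
Analysis feeds into writing (must start by day 13); so analysis must finish by day 13 and therefore start by day 9.

9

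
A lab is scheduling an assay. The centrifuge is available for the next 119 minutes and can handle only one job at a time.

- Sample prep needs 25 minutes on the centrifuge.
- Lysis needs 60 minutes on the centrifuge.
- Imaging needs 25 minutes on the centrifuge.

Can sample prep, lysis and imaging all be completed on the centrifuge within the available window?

Running back to back, the jobs need 25 + 60 + 25 = 110 minutes on the centrifuge.
Since 110 ≤ 119, they fit within the window.

Yes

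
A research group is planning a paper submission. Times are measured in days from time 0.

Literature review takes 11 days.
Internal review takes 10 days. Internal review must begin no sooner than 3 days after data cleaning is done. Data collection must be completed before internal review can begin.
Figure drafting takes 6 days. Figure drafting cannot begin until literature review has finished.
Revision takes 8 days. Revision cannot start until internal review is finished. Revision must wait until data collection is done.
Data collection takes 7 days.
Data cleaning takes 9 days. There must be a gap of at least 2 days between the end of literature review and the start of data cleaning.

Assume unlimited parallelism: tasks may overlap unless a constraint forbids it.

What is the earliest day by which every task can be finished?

43

Nothing blocks data collection, so it runs from day 0 to day 7.
Literature review can start immediately at day 0; it finishes at day 11.
After literature review (finishes day 11), figure drafting can start at day 11 and finishes at day 17.
Data cleaning cannot begin until literature review (finishes day 11, plus 2-day gap → day 13). It runs from day 13 to 13 + 9 = day 22.
Internal review cannot start until data cleaning (finishes day 22, plus 3-day gap → day 25); data collection (finishes day 7). The controlling bound is day 25, so internal review finishes at 25 + 10 = day 35.
For revision: internal review (finishes day 35); data collection (finishes day 7). Taking the maximum gives a start of day 35, and it finishes at 35 + 8 = day 43.
All tasks are finished once the last one completes. Finish times: Literature review at 11, Data collection at 7, Data cleaning at 22, Figure drafting at 17, Internal review at 35, Revision at 43. The latest is day 43.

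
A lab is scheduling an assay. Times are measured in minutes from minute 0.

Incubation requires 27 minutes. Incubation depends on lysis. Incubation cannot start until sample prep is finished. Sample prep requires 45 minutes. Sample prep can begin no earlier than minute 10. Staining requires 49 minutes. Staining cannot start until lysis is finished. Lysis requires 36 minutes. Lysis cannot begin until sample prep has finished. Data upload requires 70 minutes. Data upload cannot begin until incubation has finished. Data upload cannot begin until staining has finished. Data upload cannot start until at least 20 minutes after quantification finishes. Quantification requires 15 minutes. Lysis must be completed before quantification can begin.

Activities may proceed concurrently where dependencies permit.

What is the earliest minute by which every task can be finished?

Sample prep waits on its own release at minute 10, so it starts at minute 10 and finishes at 10 + 45 = minute 55.
Lysis cannot begin until sample prep (finishes minute 55). It runs from minute 55 to 55 + 36 = minute 91.
After lysis (finishes minute 91), quantification can start at minute 91 and finishes at minute 106.
Staining waits on lysis (finishes minute 91), so it starts at minute 91 and finishes at 91 + 49 = minute 140.
Incubation has to wait for lysis (finishes minute 91); sample prep (finishes minute 55). The latest of these is minute 91, so incubation runs minute 91 to 91 + 27 = minute 118.
Data upload cannot start until incubation (finishes minute 118); staining (finishes minute 140); quantification (finishes minute 106, plus 20-minute gap → minute 126). The controlling bound is minute 140, so data upload finishes at 140 + 70 = minute 210.
All tasks are finished once the last one completes. Finish times: Sample prep at 55, Lysis at 91, Incubation at 118, Staining at 140, Quantification at 106, Data upload at 210. The latest is minute 210.

210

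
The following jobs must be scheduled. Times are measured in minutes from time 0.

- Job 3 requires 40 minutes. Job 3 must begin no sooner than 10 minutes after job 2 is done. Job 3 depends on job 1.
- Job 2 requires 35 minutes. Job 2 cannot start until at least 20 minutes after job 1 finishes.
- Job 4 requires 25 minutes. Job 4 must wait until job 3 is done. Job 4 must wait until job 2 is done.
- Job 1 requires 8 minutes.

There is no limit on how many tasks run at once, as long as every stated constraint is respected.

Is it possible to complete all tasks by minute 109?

No

Job 1 can start immediately at minute 0; it finishes at minute 8.
Job 2 waits on job 1 (finishes minute 8, plus 20-minute gap → minute 28), so it starts at minute 28 and finishes at 28 + 35 = minute 63.
For job 3: job 2 (finishes minute 63, plus 10-minute gap → minute 73); job 1 (finishes minute 8). Taking the maximum gives a start of minute 73, and it finishes at 73 + 40 = minute 113.
For job 4: job 3 (finishes minute 113); job 2 (finishes minute 63). Taking the maximum gives a start of minute 113, and it finishes at 113 + 25 = minute 138.
The earliest everything can be done is minute 138, which is after the deadline of 109, so it is not possible.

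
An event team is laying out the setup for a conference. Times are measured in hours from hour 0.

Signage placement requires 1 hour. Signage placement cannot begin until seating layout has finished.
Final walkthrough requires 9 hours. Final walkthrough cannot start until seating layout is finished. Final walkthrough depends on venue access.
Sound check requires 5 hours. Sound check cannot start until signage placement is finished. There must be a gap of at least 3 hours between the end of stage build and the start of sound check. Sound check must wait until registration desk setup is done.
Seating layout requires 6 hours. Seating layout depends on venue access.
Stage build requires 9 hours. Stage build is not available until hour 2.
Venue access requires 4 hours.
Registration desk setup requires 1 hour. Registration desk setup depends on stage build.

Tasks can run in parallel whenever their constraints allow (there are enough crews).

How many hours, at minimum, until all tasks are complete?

19

Stage build cannot begin until its own release at hour 2. It runs from hour 2 to 2 + 9 = hour 11.
Registration desk setup waits on stage build (finishes hour 11), so it starts at hour 11 and finishes at 11 + 1 = hour 12.
Nothing blocks venue access, so it runs from hour 0 to hour 4.
Seating layout waits on venue access (finishes hour 4), so it starts at hour 4 and finishes at 4 + 6 = hour 10.
Final walkthrough has to wait for seating layout (finishes hour 10); venue access (finishes hour 4). The latest of these is hour 10, so final walkthrough runs hour 10 to 10 + 9 = hour 19.
After seating layout (finishes hour 10), signage placement can start at hour 10 and finishes at hour 11.
Sound check cannot start until signage placement (finishes hour 11); stage build (finishes hour 11, plus 3-hour gap → hour 14); registration desk setup (finishes hour 12). The controlling bound is hour 14, so sound check finishes at 14 + 5 = hour 19.
All tasks are finished once the last one completes. Finish times: Venue access at 4, Stage build at 11, Seating layout at 10, Registration desk setup at 12, Signage placement at 11, Sound check at 19, Final walkthrough at 19. The latest is hour 19.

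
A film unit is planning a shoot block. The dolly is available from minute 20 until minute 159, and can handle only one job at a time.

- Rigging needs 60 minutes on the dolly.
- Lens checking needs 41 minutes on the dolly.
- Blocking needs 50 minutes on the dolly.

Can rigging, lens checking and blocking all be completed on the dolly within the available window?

The dolly window is 159 − 20 = 139 minutes.
Running back to back, the jobs need 60 + 41 + 50 = 151 minutes on the dolly.
Since 151 > 139, they cannot all fit.

No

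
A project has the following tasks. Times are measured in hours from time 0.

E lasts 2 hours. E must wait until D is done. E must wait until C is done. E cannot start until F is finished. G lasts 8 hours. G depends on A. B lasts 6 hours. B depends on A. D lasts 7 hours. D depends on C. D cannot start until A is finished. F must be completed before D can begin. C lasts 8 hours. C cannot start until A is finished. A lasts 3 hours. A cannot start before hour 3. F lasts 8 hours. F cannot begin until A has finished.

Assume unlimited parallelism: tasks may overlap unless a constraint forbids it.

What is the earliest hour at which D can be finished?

A cannot begin until its own release at hour 3. It runs from hour 3 to 3 + 3 = hour 6.
F waits on A (finishes hour 6), so it starts at hour 6 and finishes at 6 + 8 = hour 14.
After A (finishes hour 6), C can start at hour 6 and finishes at hour 14.
D has to wait for C (finishes hour 14); A (finishes hour 6); F (finishes hour 14). The latest of these is hour 14, so D runs hour 14 to 14 + 7 = hour 21.

21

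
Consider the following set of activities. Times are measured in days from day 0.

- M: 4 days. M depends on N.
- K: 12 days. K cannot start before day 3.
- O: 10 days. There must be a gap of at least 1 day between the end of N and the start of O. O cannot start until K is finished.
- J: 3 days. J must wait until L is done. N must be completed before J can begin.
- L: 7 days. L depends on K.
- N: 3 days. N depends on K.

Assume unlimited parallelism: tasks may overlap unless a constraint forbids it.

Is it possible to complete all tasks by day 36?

Yes

K cannot begin until its own release at day 3. It runs from day 3 to 3 + 12 = day 15.
After K (finishes day 15), N can start at day 15 and finishes at day 18.
O cannot start until N (finishes day 18, plus 1-day gap → day 19); K (finishes day 15). The controlling bound is day 19, so O finishes at 19 + 10 = day 29.
M waits on N (finishes day 18), so it starts at day 18 and finishes at 18 + 4 = day 22.
L cannot begin until K (finishes day 15). It runs from day 15 to 15 + 7 = day 22.
J has to wait for L (finishes day 22); N (finishes day 18). The latest of these is day 22, so J runs day 22 to 22 + 3 = day 25.
Every task is finished by day 29, which is no later than the deadline of 36, so the schedule is feasible.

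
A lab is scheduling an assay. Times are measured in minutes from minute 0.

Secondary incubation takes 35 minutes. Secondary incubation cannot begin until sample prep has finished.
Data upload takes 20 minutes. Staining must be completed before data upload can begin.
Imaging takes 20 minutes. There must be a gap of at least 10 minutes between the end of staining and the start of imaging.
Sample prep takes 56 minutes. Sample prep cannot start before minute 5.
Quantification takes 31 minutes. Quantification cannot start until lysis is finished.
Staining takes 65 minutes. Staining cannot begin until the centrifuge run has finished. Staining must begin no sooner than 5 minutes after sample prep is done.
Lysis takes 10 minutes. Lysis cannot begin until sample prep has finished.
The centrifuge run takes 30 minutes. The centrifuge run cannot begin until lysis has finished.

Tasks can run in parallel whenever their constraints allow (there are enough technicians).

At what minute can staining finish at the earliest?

Sample prep cannot begin until its own release at minute 5. It runs from minute 5 to 5 + 56 = minute 61.
Lysis cannot begin until sample prep (finishes minute 61). It runs from minute 61 to 61 + 10 = minute 71.
The centrifuge run waits on lysis (finishes minute 71), so it starts at minute 71 and finishes at 71 + 30 = minute 101.
Staining has to wait for the centrifuge run (finishes minute 101); sample prep (finishes minute 61, plus 5-minute gap → minute 66). The latest of these is minute 101, so staining runs minute 101 to 101 + 65 = minute 166.

166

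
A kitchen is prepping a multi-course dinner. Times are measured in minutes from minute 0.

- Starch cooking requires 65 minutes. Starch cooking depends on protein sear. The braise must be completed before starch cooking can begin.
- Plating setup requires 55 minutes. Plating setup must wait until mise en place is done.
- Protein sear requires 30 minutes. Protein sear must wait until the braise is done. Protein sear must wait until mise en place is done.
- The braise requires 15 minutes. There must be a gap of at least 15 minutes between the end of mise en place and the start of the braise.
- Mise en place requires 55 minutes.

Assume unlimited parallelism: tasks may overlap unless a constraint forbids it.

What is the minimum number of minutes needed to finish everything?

Mise en place has no prerequisites, so it starts at minute 0 and finishes at minute 55.
After mise en place (finishes minute 55), plating setup can start at minute 55 and finishes at minute 110.
The braise cannot begin until mise en place (finishes minute 55, plus 15-minute gap → minute 70). It runs from minute 70 to 70 + 15 = minute 85.
Protein sear needs all of the braise (finishes minute 85); mise en place (finishes minute 55). That puts its earliest start at minute 85; it finishes at 85 + 30 = minute 115.
For starch cooking: protein sear (finishes minute 115); the braise (finishes minute 85). Taking the maximum gives a start of minute 115, and it finishes at 115 + 65 = minute 180.
All tasks are finished once the last one completes. Finish times: Mise en place at 55, The braise at 85, Protein sear at 115, Starch cooking at 180, Plating setup at 110. The latest is minute 180.

180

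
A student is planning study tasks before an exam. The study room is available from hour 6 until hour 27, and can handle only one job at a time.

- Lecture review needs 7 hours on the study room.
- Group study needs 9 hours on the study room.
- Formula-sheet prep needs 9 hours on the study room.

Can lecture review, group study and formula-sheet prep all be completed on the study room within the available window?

The study room window is 27 − 6 = 21 hours.
Running back to back, the jobs need 7 + 9 + 9 = 25 hours on the study room.
Since 25 > 21, they cannot all fit.

No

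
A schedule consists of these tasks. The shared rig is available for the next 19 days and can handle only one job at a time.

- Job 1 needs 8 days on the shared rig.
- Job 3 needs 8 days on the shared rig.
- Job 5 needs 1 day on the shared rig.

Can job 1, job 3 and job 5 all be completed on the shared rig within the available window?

Yes

Running back to back, the jobs need 8 + 8 + 1 = 17 days on the shared rig.
Since 17 ≤ 19, they fit within the window.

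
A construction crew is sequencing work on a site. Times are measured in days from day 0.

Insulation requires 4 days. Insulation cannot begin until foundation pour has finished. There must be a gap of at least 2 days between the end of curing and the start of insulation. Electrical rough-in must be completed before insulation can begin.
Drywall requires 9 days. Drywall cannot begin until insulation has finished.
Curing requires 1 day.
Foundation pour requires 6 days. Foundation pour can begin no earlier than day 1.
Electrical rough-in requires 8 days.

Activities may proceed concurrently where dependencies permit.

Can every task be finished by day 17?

No

Electrical rough-in has no prerequisites, so it starts at day 0 and finishes at day 8.
Curing can start immediately at day 0; it finishes at day 1.
After its own release at day 1, foundation pour can start at day 1 and finishes at day 7.
Insulation has to wait for foundation pour (finishes day 7); curing (finishes day 1, plus 2-day gap → day 3); electrical rough-in (finishes day 8). The latest of these is day 8, so insulation runs day 8 to 8 + 4 = day 12.
After insulation (finishes day 12), drywall can start at day 12 and finishes at day 21.
The earliest everything can be done is day 21, which is after the deadline of 17, so it is not possible.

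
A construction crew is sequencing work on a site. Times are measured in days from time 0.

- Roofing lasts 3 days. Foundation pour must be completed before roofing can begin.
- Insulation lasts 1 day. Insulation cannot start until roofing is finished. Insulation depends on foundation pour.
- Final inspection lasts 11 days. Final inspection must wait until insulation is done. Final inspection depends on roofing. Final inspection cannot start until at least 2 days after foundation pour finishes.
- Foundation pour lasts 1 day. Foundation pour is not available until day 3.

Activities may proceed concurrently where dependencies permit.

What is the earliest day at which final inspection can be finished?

19

Foundation pour cannot begin until its own release at day 3. It runs from day 3 to 3 + 1 = day 4.
Roofing waits on foundation pour (finishes day 4), so it starts at day 4 and finishes at 4 + 3 = day 7.
Insulation needs all of roofing (finishes day 7); foundation pour (finishes day 4). That puts its earliest start at day 7; it finishes at 7 + 1 = day 8.
Final inspection needs all of insulation (finishes day 8); roofing (finishes day 7); foundation pour (finishes day 4, plus 2-day gap → day 6). That puts its earliest start at day 8; it finishes at 8 + 11 = day 19.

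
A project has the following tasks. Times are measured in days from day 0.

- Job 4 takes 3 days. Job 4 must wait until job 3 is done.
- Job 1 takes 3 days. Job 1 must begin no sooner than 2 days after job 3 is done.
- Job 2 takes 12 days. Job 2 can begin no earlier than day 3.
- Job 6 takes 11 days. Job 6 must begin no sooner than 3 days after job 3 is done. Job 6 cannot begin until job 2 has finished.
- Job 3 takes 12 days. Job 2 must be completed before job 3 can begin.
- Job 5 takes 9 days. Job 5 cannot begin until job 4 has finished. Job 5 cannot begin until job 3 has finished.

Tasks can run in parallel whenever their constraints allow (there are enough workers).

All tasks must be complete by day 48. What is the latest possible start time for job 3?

Nothing follows job 1; the deadline of day 48 is its only limit. It must start by 48 − 3 = day 45.
Job 5 has no dependents, so it just needs to finish by day 48. Starting by 48 − 9 = day 39 achieves that.
Job 4 has to be done before job 5 (must start by day 39). That means finishing by day 39, i.e. starting by 39 − 3 = day 36.
To finish by day 48, job 6 (duration 11) must start no later than day 37.
Job 3 feeds job 1 (must start by day 45, minus 2-day gap → day 43); job 4 (must start by day 36); job 5 (must start by day 39); job 6 (must start by day 37, minus 3-day gap → day 34). Taking the minimum, job 3 must finish by day 34 and start by 34 − 12 = day 22.

22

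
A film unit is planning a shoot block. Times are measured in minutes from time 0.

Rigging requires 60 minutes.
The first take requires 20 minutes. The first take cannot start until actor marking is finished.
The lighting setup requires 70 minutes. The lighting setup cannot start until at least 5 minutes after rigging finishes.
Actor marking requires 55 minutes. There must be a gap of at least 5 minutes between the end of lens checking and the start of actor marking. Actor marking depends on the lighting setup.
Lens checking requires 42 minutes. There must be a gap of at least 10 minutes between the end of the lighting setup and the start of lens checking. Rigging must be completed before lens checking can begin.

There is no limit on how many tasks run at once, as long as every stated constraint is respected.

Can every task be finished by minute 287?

Yes

Nothing blocks rigging, so it runs from minute 0 to minute 60.
After rigging (finishes minute 60, plus 5-minute gap → minute 65), the lighting setup can start at minute 65 and finishes at minute 135.
Lens checking cannot start until the lighting setup (finishes minute 135, plus 10-minute gap → minute 145); rigging (finishes minute 60). The controlling bound is minute 145, so lens checking finishes at 145 + 42 = minute 187.
Actor marking cannot start until lens checking (finishes minute 187, plus 5-minute gap → minute 192); the lighting setup (finishes minute 135). The controlling bound is minute 192, so actor marking finishes at 192 + 55 = minute 247.
The first take waits on actor marking (finishes minute 247), so it starts at minute 247 and finishes at 247 + 20 = minute 267.
Every task is finished by minute 267, which is no later than the deadline of 287, so the schedule is feasible.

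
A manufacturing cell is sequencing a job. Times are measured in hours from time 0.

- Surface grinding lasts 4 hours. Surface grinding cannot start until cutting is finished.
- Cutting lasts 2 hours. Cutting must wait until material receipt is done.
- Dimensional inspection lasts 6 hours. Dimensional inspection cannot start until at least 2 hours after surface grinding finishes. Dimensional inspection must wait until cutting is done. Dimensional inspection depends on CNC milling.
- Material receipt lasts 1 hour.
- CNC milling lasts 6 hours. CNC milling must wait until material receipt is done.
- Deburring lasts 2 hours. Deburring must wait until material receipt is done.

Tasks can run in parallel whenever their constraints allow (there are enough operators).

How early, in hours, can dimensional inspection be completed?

Nothing blocks material receipt, so it runs from hour 0 to hour 1.
After material receipt (finishes hour 1), CNC milling can start at hour 1 and finishes at hour 7.
After material receipt (finishes hour 1), cutting can start at hour 1 and finishes at hour 3.
Surface grinding cannot begin until cutting (finishes hour 3). It runs from hour 3 to 3 + 4 = hour 7.
Dimensional inspection cannot start until surface grinding (finishes hour 7, plus 2-hour gap → hour 9); cutting (finishes hour 3); CNC milling (finishes hour 7). The controlling bound is hour 9, so dimensional inspection finishes at 9 + 6 = hour 15.

15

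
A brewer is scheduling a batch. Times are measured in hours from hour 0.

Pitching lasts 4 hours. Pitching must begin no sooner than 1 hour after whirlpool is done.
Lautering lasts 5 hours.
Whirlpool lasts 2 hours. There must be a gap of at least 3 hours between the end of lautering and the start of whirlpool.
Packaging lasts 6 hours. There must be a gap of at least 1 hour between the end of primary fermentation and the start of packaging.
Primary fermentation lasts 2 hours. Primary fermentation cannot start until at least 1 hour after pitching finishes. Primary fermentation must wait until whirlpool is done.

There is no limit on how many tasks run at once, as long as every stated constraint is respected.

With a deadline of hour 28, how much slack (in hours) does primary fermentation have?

Nothing blocks lautering, so it runs from hour 0 to hour 5.
After lautering (finishes hour 5, plus 3-hour gap → hour 8), whirlpool can start at hour 8 and finishes at hour 10.
After whirlpool (finishes hour 10, plus 1-hour gap → hour 11), pitching can start at hour 11 and finishes at hour 15.
For primary fermentation: pitching (finishes hour 15, plus 1-hour gap → hour 16); whirlpool (finishes hour 10). Taking the maximum gives a start of hour 16, and it finishes at 16 + 2 = hour 18.

Working backward from the deadline:
Nothing follows packaging; the deadline of hour 28 is its only limit. It must start by 28 − 6 = hour 22.
Primary fermentation must finish before packaging (must start by hour 22, minus 1-hour gap → hour 21). With a 2-hour duration, primary fermentation must start by 21 − 2 = hour 19.
So primary fermentation can start as early as hour 16 and as late as hour 19, giving 19 − 16 = 3 hours of slack.

3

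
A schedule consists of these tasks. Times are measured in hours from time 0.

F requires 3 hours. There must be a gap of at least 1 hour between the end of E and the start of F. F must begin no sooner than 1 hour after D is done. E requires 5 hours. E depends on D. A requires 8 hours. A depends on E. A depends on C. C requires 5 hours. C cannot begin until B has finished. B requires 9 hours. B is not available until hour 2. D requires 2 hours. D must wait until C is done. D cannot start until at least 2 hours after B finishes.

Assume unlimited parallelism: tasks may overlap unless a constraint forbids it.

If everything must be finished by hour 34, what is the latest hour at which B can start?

A has no dependents, so it just needs to finish by hour 34. Starting by 34 − 8 = hour 26 achieves that.
F has no dependents, so it just needs to finish by hour 34. Starting by 34 − 3 = hour 31 achieves that.
For E: A (must start by hour 26); F (must start by hour 31, minus 1-hour gap → hour 30). The most restrictive is hour 26; with a 5-hour duration, E must start by hour 21.
D feeds E (must start by hour 21); F (must start by hour 31, minus 1-hour gap → hour 30). Taking the minimum, D must finish by hour 21 and start by 21 − 2 = hour 19.
C has several dependents: A (must start by hour 26); D (must start by hour 19). The earliest of those limits is hour 19, so C must start by 19 − 5 = hour 14.
B has several dependents: C (must start by hour 14); D (must start by hour 19, minus 2-hour gap → hour 17). The earliest of those limits is hour 14, so B must start by 14 − 9 = hour 5.

5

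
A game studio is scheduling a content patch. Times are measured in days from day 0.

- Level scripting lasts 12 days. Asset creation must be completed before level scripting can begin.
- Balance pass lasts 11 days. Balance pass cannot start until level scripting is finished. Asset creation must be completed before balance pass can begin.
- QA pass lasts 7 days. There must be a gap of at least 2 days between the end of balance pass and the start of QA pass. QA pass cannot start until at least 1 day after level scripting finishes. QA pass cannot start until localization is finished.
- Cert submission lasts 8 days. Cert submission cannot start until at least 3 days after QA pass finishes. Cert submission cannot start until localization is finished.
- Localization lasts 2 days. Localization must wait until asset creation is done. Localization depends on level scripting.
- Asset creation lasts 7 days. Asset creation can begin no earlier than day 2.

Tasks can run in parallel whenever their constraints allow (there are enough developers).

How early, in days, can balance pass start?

21

After its own release at day 2, asset creation can start at day 2 and finishes at day 9.
Level scripting waits on asset creation (finishes day 9), so it starts at day 9 and finishes at 9 + 12 = day 21.
Balance pass waits on level scripting (finishes day 21); asset creation (finishes day 9). The latest of these is day 21, which is the earliest balance pass can start.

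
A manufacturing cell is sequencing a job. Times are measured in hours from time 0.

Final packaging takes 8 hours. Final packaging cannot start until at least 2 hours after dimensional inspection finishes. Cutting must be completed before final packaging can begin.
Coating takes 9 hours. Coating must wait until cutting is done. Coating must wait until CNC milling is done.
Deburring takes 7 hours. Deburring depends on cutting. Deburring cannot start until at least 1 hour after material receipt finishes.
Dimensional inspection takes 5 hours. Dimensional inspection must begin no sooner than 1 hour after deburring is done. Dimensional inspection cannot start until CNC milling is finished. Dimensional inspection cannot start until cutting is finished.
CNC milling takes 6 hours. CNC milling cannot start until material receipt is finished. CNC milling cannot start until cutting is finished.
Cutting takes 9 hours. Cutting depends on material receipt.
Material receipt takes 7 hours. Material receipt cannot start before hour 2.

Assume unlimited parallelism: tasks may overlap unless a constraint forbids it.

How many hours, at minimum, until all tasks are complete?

41

Material receipt waits on its own release at hour 2, so it starts at hour 2 and finishes at 2 + 7 = hour 9.
After material receipt (finishes hour 9), cutting can start at hour 9 and finishes at hour 18.
For CNC milling: material receipt (finishes hour 9); cutting (finishes hour 18). Taking the maximum gives a start of hour 18, and it finishes at 18 + 6 = hour 24.
For coating: cutting (finishes hour 18); CNC milling (finishes hour 24). Taking the maximum gives a start of hour 24, and it finishes at 24 + 9 = hour 33.
Deburring needs all of cutting (finishes hour 18); material receipt (finishes hour 9, plus 1-hour gap → hour 10). That puts its earliest start at hour 18; it finishes at 18 + 7 = hour 25.
Dimensional inspection has to wait for deburring (finishes hour 25, plus 1-hour gap → hour 26); CNC milling (finishes hour 24); cutting (finishes hour 18). The latest of these is hour 26, so dimensional inspection runs hour 26 to 26 + 5 = hour 31.
For final packaging: dimensional inspection (finishes hour 31, plus 2-hour gap → hour 33); cutting (finishes hour 18). Taking the maximum gives a start of hour 33, and it finishes at 33 + 8 = hour 41.
All tasks are finished once the last one completes. Finish times: Material receipt at 9, Cutting at 18, Deburring at 25, CNC milling at 24, Dimensional inspection at 31, Coating at 33, Final packaging at 41. The latest is hour 41.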